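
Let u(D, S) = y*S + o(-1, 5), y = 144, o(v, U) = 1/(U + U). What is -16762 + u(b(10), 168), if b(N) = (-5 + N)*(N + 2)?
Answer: 74301/10 ≈ 7430.1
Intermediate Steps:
o(v, U) = 1/(2*U)
b(N) = (-5 + N)*(2 + N)
u(D, S) = ⅒ + 144*S (u(D, S) = 144*S + (½)/5 = 144*S + (½)*(⅕) = 144*S + ⅒ = ⅒ + 144*S)
-16762 + u(b(10), 168) = -16762 + (⅒ + 144*168) = -16762 + (⅒ + 24192) = -16762 + 241921/10 = 74301/10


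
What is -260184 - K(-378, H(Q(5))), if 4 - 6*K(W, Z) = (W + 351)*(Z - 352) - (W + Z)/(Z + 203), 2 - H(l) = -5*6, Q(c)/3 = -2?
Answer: -60804939/235 ≈ -2.5874e+5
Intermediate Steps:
Q(c) = -6 (Q(c) = 3*(-2) = -6)
H(l) = 32 (H(l) = 2 - (-5)*6 = 2 - 1*(-30) = 2 + 30 = 32)
K(W, Z) = ⅔ - (-352 + Z)*(351 + W)/6 + (W + Z)/(6*(203 + Z)) (K(W, Z) = ⅔ - ((W + 351)*(Z - 352) - (W + Z)/(Z + 203))/6 = ⅔ - ((351 + W)*(-352 + Z) - (W + Z)/(203 + Z))/6 = ⅔ - ((-352 + Z)*(351 + W) - (W + Z)/(203 + Z))/6 = ⅔ + (-(-352 + Z)*(351 + W)/6 + (W + Z)/(6*(203 + Z))) = ⅔ - (-352 + Z)*(351 + W)/6 + (W + Z)/(6*(203 + Z)))
-260184 - K(-378, H(Q(5))) = -260184 - (25081868 - 351*32² + 52304*32 + 71457*(-378) - 1*(-378)*32² + 149*(-378)*32)/(6*(203 + 32)) = -260184 - (25081868 - 351*1024 + 1673728 - 27010746 - 1*(-378)*1024 - 1802304)/(6*235) = -260184 - (25081868 - 359424 + 1673728 - 27010746 + 387072 - 1802304)/(6*235) = -260184 - (-2029806)/(6*235) = -260184 - 1*(-338301/235) = -260184 + 338301/235 = -60804939/235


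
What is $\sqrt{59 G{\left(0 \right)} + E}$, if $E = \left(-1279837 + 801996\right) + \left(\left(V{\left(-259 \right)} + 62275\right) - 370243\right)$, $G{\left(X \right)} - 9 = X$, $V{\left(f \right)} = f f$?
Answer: $i \sqrt{718197} \approx 847.46 i$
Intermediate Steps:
$V{\left(f \right)} = f^{2}$
$G{\left(X \right)} = 9 + X$
$E = -718728$ ($E = \left(-1279837 + 801996\right) - \left(307968 - 67081\right) = -477841 + \left(\left(67081 + 62275\right) - 370243\right) = -477841 + \left(129356 - 370243\right) = -477841 - 240887 = -718728$)
$\sqrt{59 G{\left(0 \right)} + E} = \sqrt{59 \left(9 + 0\right) - 718728} = \sqrt{59 \cdot 9 - 718728} = \sqrt{531 - 718728} = \sqrt{-718197} = i \sqrt{718197}$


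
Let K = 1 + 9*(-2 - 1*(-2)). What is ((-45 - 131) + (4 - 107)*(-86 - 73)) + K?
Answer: 16202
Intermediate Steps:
K = 1 (K = 1 + 9*(-2 + 2) = 1 + 9*0 = 1 + 0 = 1)
((-45 - 131) + (4 - 107)*(-86 - 73)) + K = ((-45 - 131) + (4 - 107)*(-86 - 73)) + 1 = (-176 - 103*(-159)) + 1 = (-176 + 16377) + 1 = 16201 + 1 = 16202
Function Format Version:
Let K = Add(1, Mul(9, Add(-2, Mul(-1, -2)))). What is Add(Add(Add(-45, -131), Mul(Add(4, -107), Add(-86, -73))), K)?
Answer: 16202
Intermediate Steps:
K = 1 (K = Add(1, Mul(9, Add(-2, 2))) = Add(1, Mul(9, 0)) = Add(1, 0) = 1)
Add(Add(Add(-45, -131), Mul(Add(4, -107), Add(-86, -73))), K) = Add(Add(Add(-45, -131), Mul(Add(4, -107), Add(-86, -73))), 1) = Add(Add(-176, Mul(-103, -159)), 1) = Add(Add(-176, 16377), 1) = Add(16201, 1) = 16202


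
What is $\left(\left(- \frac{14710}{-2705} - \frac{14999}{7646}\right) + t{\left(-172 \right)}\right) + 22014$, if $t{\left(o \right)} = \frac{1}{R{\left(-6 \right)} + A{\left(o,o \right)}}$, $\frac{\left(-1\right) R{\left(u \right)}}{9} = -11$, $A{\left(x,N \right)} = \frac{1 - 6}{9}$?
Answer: $\frac{20173118014349}{916231649} \approx 22018.0$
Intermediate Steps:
$A{\left(x,N \right)} = - \frac{5}{9}$ ($A{\left(x,N \right)} = \left(-5\right) \frac{1}{9} = - \frac{5}{9}$)
$R{\left(u \right)} = 99$ ($R{\left(u \right)} = \left(-9\right) \left(-11\right) = 99$)
$t{\left(o \right)} = \frac{9}{886}$ ($t{\left(o \right)} = \frac{1}{99 - \frac{5}{9}} = \frac{1}{\frac{886}{9}} = \frac{9}{886}$)
$\left(\left(- \frac{14710}{-2705} - \frac{14999}{7646}\right) + t{\left(-172 \right)}\right) + 22014 = \left(\left(- \frac{14710}{-2705} - \frac{14999}{7646}\right) + \frac{9}{886}\right) + 22014 = \left(\left(\left(-14710\right) \left(- \frac{1}{2705}\right) - \frac{14999}{7646}\right) + \frac{9}{886}\right) + 22014 = \left(\left(\frac{2942}{541} - \frac{14999}{7646}\right) + \frac{9}{886}\right) + 22014 = \left(\frac{14380073}{4136486} + \frac{9}{886}\right) + 22014 = \frac{3194493263}{916231649} + 22014 = \frac{20173118014349}{916231649}$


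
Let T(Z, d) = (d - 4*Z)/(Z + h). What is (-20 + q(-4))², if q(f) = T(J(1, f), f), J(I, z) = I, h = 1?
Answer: 576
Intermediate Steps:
T(Z, d) = (d - 4*Z)/(1 + Z) (T(Z, d) = (d - 4*Z)/(Z + 1) = (d - 4*Z)/(1 + Z))
q(f) = -2 + f/2 (q(f) = (f - 4*1)/(1 + 1) = (f - 4)/2 = (-4 + f)/2 = -2 + f/2)
(-20 + q(-4))² = (-20 + (-2 + (½)*(-4)))² = (-20 + (-2 - 2))² = (-20 - 4)² = (-24)² = 576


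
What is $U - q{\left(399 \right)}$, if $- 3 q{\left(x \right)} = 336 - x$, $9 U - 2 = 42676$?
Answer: $4721$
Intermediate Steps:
$U = 4742$ ($U = \frac{2}{9} + \frac{1}{9} \cdot 42676 = \frac{2}{9} + \frac{42676}{9} = 4742$)
$q{\left(x \right)} = -112 + \frac{x}{3}$ ($q{\left(x \right)} = - \frac{336 - x}{3} = -112 + \frac{x}{3}$)
$U - q{\left(399 \right)} = 4742 - \left(-112 + \frac{1}{3} \cdot 399\right) = 4742 - \left(-112 + 133\right) = 4742 - 21 = 4721$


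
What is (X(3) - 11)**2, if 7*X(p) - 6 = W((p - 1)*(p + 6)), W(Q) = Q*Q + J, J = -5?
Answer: 61504/49 ≈ 1255.2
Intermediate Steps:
W(Q) = -5 + Q**2 (W(Q) = Q*Q - 5 = Q**2 - 5 = -5 + Q**2)
X(p) = 1/7 + (-1 + p)**2*(6 + p)**2/7 (X(p) = 6/7 + (-5 + ((p - 1)*(p + 6))**2)/7 = 6/7 + (-5 + ((-1 + p)*(6 + p))**2)/7 = 6/7 + (-5 + (-1 + p)**2*(6 + p)**2)/7 = 6/7 + (-5/7 + (-1 + p)**2*(6 + p)**2/7) = 1/7 + (-1 + p)**2*(6 + p)**2/7)
(X(3) - 11)**2 = ((1/7 + (-6 + 3**2 + 5*3)**2/7) - 11)**2 = ((1/7 + (-6 + 9 + 15)**2/7) - 11)**2 = ((1/7 + (1/7)*18**2) - 11)**2 = ((1/7 + (1/7)*324) - 11)**2 = ((1/7 + 324/7) - 11)**2 = (325/7 - 11)**2 = (248/7)**2 = 61504/49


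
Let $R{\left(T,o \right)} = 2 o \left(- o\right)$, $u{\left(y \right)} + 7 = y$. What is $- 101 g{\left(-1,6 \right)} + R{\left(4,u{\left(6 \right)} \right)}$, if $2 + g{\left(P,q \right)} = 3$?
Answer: $-103$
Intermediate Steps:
$g{\left(P,q \right)} = 1$ ($g{\left(P,q \right)} = -2 + 3 = 1$)
$u{\left(y \right)} = -7 + y$
$R{\left(T,o \right)} = - 2 o^{2}$
$- 101 g{\left(-1,6 \right)} + R{\left(4,u{\left(6 \right)} \right)} = \left(-101\right) 1 - 2 \left(-7 + 6\right)^{2} = -101 - 2 \left(-1\right)^{2} = -101 - 2 = -103$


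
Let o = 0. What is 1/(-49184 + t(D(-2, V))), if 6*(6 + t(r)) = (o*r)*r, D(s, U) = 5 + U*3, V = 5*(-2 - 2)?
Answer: -1/49190 ≈ -2.0329e-5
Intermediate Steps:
V = -20 (V = 5*(-4) = -20)
D(s, U) = 5 + 3*U
t(r) = -6 (t(r) = -6 + ((0*r)*r)/6 = -6 + (0*r)/6 = -6 + (⅙)*0 = -6 + 0 = -6)
1/(-49184 + t(D(-2, V))) = 1/(-49184 - 6) = 1/(-49190) = -1/49190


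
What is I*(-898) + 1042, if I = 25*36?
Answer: -807158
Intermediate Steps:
I = 900
I*(-898) + 1042 = 900*(-898) + 1042 = -808200 + 1042 = -807158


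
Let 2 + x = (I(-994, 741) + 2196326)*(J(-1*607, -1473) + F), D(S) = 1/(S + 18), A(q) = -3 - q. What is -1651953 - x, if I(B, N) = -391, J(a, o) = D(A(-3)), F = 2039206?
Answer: -80603380828033/18 ≈ -4.4780e+12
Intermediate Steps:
D(S) = 1/(18 + S)
J(a, o) = 1/18 (J(a, o) = 1/(18 + (-3 - 1*(-3))) = 1/(18 + (-3 + 3)) = 1/(18 + 0) = 1/18)
x = 80603351092879/18 (x = -2 + (-391 + 2196326)*(1/18 + 2039206) = -2 + 2195935*(36705709/18) = -2 + 80603351092915/18 = 80603351092879/18 ≈ 4.4780e+12)
-1651953 - x = -1651953 - 1*80603351092879/18 = -1651953 - 80603351092879/18 = -80603380828033/18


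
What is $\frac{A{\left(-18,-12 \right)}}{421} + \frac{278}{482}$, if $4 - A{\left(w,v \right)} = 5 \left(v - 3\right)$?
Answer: $\frac{77558}{101461} \approx 0.76441$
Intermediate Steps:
$A{\left(w,v \right)} = 19 - 5 v$ ($A{\left(w,v \right)} = 4 - 5 \left(v - 3\right) = 4 - 5 \left(-3 + v\right) = 4 - \left(-15 + 5 v\right) = 19 - 5 v$)
$\frac{A{\left(-18,-12 \right)}}{421} + \frac{278}{482} = \frac{19 - -60}{421} + \frac{278}{482} = \left(19 + 60\right) \frac{1}{421} + 278 \cdot \frac{1}{482} = 79 \cdot \frac{1}{421} + \frac{139}{241} = \frac{79}{421} + \frac{139}{241} = \frac{77558}{101461}$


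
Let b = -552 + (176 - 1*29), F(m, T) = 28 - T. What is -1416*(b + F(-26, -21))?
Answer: 504096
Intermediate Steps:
b = -405 (b = -552 + (176 - 29) = -552 + 147 = -405)
-1416*(b + F(-26, -21)) = -1416*(-405 + (28 - 1*(-21))) = -1416*(-405 + (28 + 21)) = -1416*(-405 + 49) = -1416*(-356) = 504096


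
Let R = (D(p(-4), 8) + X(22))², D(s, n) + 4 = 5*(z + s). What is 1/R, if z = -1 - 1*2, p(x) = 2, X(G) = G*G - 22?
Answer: 1/205209 ≈ 4.8731e-6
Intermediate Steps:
X(G) = -22 + G² (X(G) = G² - 22 = -22 + G²)
z = -3 (z = -1 - 2 = -3)
D(s, n) = -19 + 5*s (D(s, n) = -4 + 5*(-3 + s) = -4 + (-15 + 5*s) = -19 + 5*s)
R = 205209 (R = ((-19 + 5*2) + (-22 + 22²))² = ((-19 + 10) + (-22 + 484))² = (-9 + 462)² = 453² = 205209)
1/R = 1/205209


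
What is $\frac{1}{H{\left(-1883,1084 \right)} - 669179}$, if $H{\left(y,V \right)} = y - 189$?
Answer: $- \frac{1}{671251} \approx -1.4898 \cdot 10^{-6}$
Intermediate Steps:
$H{\left(y,V \right)} = -189 + y$
$\frac{1}{H{\left(-1883,1084 \right)} - 669179} = \frac{1}{\left(-189 - 1883\right) - 669179} = \frac{1}{-2072 - 669179} = \frac{1}{-671251} = - \frac{1}{671251}$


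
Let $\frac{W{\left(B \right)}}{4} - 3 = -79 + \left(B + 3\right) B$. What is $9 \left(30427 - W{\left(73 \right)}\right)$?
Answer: $76851$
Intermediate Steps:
$W{\left(B \right)} = -304 + 4 B \left(3 + B\right)$ ($W{\left(B \right)} = 12 + 4 \left(-79 + \left(B + 3\right) B\right) = 12 + 4 \left(-79 + \left(3 + B\right) B\right) = 12 + 4 \left(-79 + B \left(3 + B\right)\right) = 12 + \left(-316 + 4 B \left(3 + B\right)\right) = -304 + 4 B \left(3 + B\right)$)
$9 \left(30427 - W{\left(73 \right)}\right) = 9 \left(30427 - \left(-304 + 4 \cdot 73^{2} + 12 \cdot 73\right)\right) = 9 \left(30427 - \left(-304 + 4 \cdot 5329 + 876\right)\right) = 9 \left(30427 - \left(-304 + 21316 + 876\right)\right) = 9 \left(30427 - 21888\right) = 9 \cdot 8539 = 76851$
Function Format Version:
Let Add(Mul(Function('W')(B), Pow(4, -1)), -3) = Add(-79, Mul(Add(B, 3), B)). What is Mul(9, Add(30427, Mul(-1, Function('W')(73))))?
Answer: 76851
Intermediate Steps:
Function('W')(B) = Add(-304, Mul(4, B, Add(3, B))) (Function('W')(B) = Add(12, Mul(4, Add(-79, Mul(Add(B, 3), B)))) = Add(12, Mul(4, Add(-79, Mul(Add(3, B), B)))) = Add(12, Mul(4, Add(-79, Mul(B, Add(3, B))))) = Add(12, Add(-316, Mul(4, B, Add(3, B)))) = Add(-304, Mul(4, B, Add(3, B))))
Mul(9, Add(30427, Mul(-1, Function('W')(73)))) = Mul(9, Add(30427, Mul(-1, Add(-304, Mul(4, Pow(73, 2)), Mul(12, 73))))) = Mul(9, Add(30427, Mul(-1, Add(-304, Mul(4, 5329), 876)))) = Mul(9, Add(30427, Mul(-1, Add(-304, 21316, 876)))) = Mul(9, Add(30427, Mul(-1, 21888))) = Mul(9, Add(30427, -21888)) = Mul(9, 8539) = 76851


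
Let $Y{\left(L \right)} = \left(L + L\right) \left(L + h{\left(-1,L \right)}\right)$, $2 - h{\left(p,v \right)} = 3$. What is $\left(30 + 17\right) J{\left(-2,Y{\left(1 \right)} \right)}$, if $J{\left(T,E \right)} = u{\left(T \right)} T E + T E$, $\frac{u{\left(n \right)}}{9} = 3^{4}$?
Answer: $0$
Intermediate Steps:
$h{\left(p,v \right)} = -1$ ($h{\left(p,v \right)} = 2 - 3 = -1$)
$u{\left(n \right)} = 729$ ($u{\left(n \right)} = 9 \cdot 3^{4} = 9 \cdot 81 = 729$)
$Y{\left(L \right)} = 2 L \left(-1 + L\right)$ ($Y{\left(L \right)} = \left(L + L\right) \left(L - 1\right) = 2 L \left(-1 + L\right)$)
$J{\left(T,E \right)} = 730 E T$ ($J{\left(T,E \right)} = 729 T E + T E = 729 E T + E T = 730 E T$)
$\left(30 + 17\right) J{\left(-2,Y{\left(1 \right)} \right)} = \left(30 + 17\right) 730 \cdot 2 \cdot 1 \left(-1 + 1\right) \left(-2\right) = 47 \cdot 730 \cdot 2 \cdot 1 \cdot 0 \left(-2\right) = 47 \cdot 730 \cdot 0 \left(-2\right) = 47 \cdot 0 = 0$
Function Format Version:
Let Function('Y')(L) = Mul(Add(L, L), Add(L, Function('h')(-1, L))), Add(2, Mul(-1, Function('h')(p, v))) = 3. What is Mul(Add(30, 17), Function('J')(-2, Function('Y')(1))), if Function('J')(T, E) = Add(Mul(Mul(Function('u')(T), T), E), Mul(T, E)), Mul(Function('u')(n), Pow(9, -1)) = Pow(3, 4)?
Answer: 0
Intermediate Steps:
Function('h')(p, v) = -1 (Function('h')(p, v) = Add(2, Mul(-1, 3)) = Add(2, -3) = -1)
Function('u')(n) = 729 (Function('u')(n) = Mul(9, Pow(3, 4)) = Mul(9, 81) = 729)
Function('Y')(L) = Mul(2, L, Add(-1, L)) (Function('Y')(L) = Mul(Add(L, L), Add(L, -1)) = Mul(Mul(2, L), Add(-1, L)) = Mul(2, L, Add(-1, L)))
Function('J')(T, E) = Mul(730, E, T) (Function('J')(T, E) = Add(Mul(Mul(729, T), E), Mul(T, E)) = Add(Mul(729, E, T), Mul(E, T)) = Mul(730, E, T))
Mul(Add(30, 17), Function('J')(-2, Function('Y')(1))) = Mul(Add(30, 17), Mul(730, Mul(2, 1, Add(-1, 1)), -2)) = Mul(47, Mul(730, Mul(2, 1, 0), -2)) = Mul(47, Mul(730, 0, -2)) = Mul(47, 0) = 0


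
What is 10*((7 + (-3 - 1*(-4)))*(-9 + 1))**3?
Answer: -2621440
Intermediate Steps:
10*((7 + (-3 - 1*(-4)))*(-9 + 1))**3 = 10*((7 + (-3 + 4))*(-8))**3 = 10*((7 + 1)*(-8))**3 = 10*(8*(-8))**3 = 10*(-64)**3 = 10*(-262144) = -2621440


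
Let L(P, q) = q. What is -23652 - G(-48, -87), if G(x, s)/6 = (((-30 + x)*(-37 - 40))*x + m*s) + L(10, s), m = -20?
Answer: 1696158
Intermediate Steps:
G(x, s) = -114*s + 6*x*(2310 - 77*x) (G(x, s) = 6*((((-30 + x)*(-37 - 40))*x - 20*s) + s) = 6*((((-30 + x)*(-77))*x - 20*s) + s) = 6*(((2310 - 77*x)*x - 20*s) + s) = 6*((x*(2310 - 77*x) - 20*s) + s) = 6*((-20*s + x*(2310 - 77*x)) + s) = 6*(-19*s + x*(2310 - 77*x)) = -114*s + 6*x*(2310 - 77*x))
-23652 - G(-48, -87) = -23652 - (-462*(-48)² - 114*(-87) + 13860*(-48)) = -23652 - (-462*2304 + 9918 - 665280) = -23652 - (-1064448 + 9918 - 665280) = -23652 - 1*(-1719810) = -23652 + 1719810 = 1696158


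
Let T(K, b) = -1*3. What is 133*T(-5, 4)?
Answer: -399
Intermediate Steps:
T(K, b) = -3
133*T(-5, 4) = 133*(-3) = -399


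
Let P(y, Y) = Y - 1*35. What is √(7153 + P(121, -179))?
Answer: 3*√771 ≈ 83.301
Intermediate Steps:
P(y, Y) = -35 + Y (P(y, Y) = Y - 35 = -35 + Y)
√(7153 + P(121, -179)) = √(7153 + (-35 - 179)) = √(7153 - 214) = √6939 = 3*√771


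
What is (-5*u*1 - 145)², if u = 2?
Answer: 24025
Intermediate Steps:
(-5*u*1 - 145)² = (-5*2*1 - 145)² = (-10*1 - 145)² = (-10 - 145)² = (-155)² = 24025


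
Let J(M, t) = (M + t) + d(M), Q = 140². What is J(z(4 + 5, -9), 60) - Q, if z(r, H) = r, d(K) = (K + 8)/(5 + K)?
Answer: -273417/14 ≈ -19530.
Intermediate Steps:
d(K) = (8 + K)/(5 + K)
Q = 19600
J(M, t) = M + t + (8 + M)/(5 + M) (J(M, t) = (M + t) + (8 + M)/(5 + M) = M + t + (8 + M)/(5 + M))
J(z(4 + 5, -9), 60) - Q = (8 + (4 + 5) + (5 + (4 + 5))*((4 + 5) + 60))/(5 + (4 + 5)) - 1*19600 = (8 + 9 + (5 + 9)*(9 + 60))/(5 + 9) - 19600 = (8 + 9 + 14*69)/14 - 19600 = (8 + 9 + 966)/14 - 19600 = (1/14)*983 - 19600 = 983/14 - 19600 = -273417/14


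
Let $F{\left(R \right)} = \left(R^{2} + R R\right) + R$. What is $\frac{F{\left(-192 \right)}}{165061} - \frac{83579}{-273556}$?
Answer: $\frac{33911847335}{45153426916} \approx 0.75104$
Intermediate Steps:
$F{\left(R \right)} = R + 2 R^{2}$ ($F{\left(R \right)} = \left(R^{2} + R^{2}\right) + R = 2 R^{2} + R = R + 2 R^{2}$)
$\frac{F{\left(-192 \right)}}{165061} - \frac{83579}{-273556} = \frac{\left(-192\right) \left(1 + 2 \left(-192\right)\right)}{165061} - \frac{83579}{-273556} = - 192 \left(1 - 384\right) \frac{1}{165061} - - \frac{83579}{273556} = \left(-192\right) \left(-383\right) \frac{1}{165061} + \frac{83579}{273556} = 73536 \cdot \frac{1}{165061} + \frac{83579}{273556} = \frac{73536}{165061} + \frac{83579}{273556} = \frac{33911847335}{45153426916}$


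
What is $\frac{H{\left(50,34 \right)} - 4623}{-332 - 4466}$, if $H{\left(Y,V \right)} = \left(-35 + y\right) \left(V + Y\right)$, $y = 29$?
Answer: $\frac{5127}{4798} \approx 1.0686$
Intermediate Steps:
$H{\left(Y,V \right)} = - 6 V - 6 Y$ ($H{\left(Y,V \right)} = \left(-35 + 29\right) \left(V + Y\right) = - 6 \left(V + Y\right) = - 6 V - 6 Y$)
$\frac{H{\left(50,34 \right)} - 4623}{-332 - 4466} = \frac{\left(\left(-6\right) 34 - 300\right) - 4623}{-332 - 4466} = \frac{\left(-204 - 300\right) - 4623}{-4798} = \left(-504 - 4623\right) \left(- \frac{1}{4798}\right) = \left(-5127\right) \left(- \frac{1}{4798}\right) = \frac{5127}{4798}$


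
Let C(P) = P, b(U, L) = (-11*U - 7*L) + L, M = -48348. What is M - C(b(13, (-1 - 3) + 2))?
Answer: -48217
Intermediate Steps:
b(U, L) = -11*U - 6*L
M - C(b(13, (-1 - 3) + 2)) = -48348 - (-11*13 - 6*((-1 - 3) + 2)) = -48348 - (-143 - 6*(-4 + 2)) = -48348 - (-143 - 6*(-2)) = -48348 - (-143 + 12) = -48348 - 1*(-131) = -48348 + 131 = -48217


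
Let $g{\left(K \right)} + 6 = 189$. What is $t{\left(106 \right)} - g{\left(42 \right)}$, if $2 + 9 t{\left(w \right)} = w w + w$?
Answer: $1077$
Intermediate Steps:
$t{\left(w \right)} = - \frac{2}{9} + \frac{w}{9} + \frac{w^{2}}{9}$ ($t{\left(w \right)} = - \frac{2}{9} + \frac{w w + w}{9} = - \frac{2}{9} + \frac{w^{2} + w}{9} = - \frac{2}{9} + \frac{w + w^{2}}{9} = - \frac{2}{9} + \left(\frac{w}{9} + \frac{w^{2}}{9}\right) = - \frac{2}{9} + \frac{w}{9} + \frac{w^{2}}{9}$)
$g{\left(K \right)} = 183$ ($g{\left(K \right)} = -6 + 189 = 183$)
$t{\left(106 \right)} - g{\left(42 \right)} = \left(- \frac{2}{9} + \frac{1}{9} \cdot 106 + \frac{106^{2}}{9}\right) - 183 = \left(- \frac{2}{9} + \frac{106}{9} + \frac{1}{9} \cdot 11236\right) - 183 = \left(- \frac{2}{9} + \frac{106}{9} + \frac{11236}{9}\right) - 183 = 1260 - 183 = 1077$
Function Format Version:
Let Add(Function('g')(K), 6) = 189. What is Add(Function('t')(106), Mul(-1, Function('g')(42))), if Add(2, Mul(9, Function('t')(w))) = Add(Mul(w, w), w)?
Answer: 1077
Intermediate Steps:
Function('t')(w) = Add(Rational(-2, 9), Mul(Rational(1, 9), w), Mul(Rational(1, 9), Pow(w, 2))) (Function('t')(w) = Add(Rational(-2, 9), Mul(Rational(1, 9), Add(Mul(w, w), w))) = Add(Rational(-2, 9), Mul(Rational(1, 9), Add(Pow(w, 2), w))) = Add(Rational(-2, 9), Mul(Rational(1, 9), Add(w, Pow(w, 2)))) = Add(Rational(-2, 9), Add(Mul(Rational(1, 9), w), Mul(Rational(1, 9), Pow(w, 2)))) = Add(Rational(-2, 9), Mul(Rational(1, 9), w), Mul(Rational(1, 9), Pow(w, 2))))
Function('g')(K) = 183 (Function('g')(K) = Add(-6, 189) = 183)
Add(Function('t')(106), Mul(-1, Function('g')(42))) = Add(Add(Rational(-2, 9), Mul(Rational(1, 9), 106), Mul(Rational(1, 9), Pow(106, 2))), Mul(-1, 183)) = Add(Add(Rational(-2, 9), Rational(106, 9), Mul(Rational(1, 9), 11236)), -183) = Add(Add(Rational(-2, 9), Rational(106, 9), Rational(11236, 9)), -183) = Add(1260, -183) = 1077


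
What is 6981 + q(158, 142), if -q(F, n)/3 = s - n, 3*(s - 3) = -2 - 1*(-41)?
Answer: 7359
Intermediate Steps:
s = 16 (s = 3 + (-2 - 1*(-41))/3 = 3 + (-2 + 41)/3 = 3 + (⅓)*39 = 3 + 13 = 16)
q(F, n) = -48 + 3*n (q(F, n) = -3*(16 - n) = -48 + 3*n)
6981 + q(158, 142) = 6981 + (-48 + 3*142) = 6981 + (-48 + 426) = 6981 + 378 = 7359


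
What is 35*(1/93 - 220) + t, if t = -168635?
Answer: -16399120/93 ≈ -1.7633e+5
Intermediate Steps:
35*(1/93 - 220) + t = 35*(1/93 - 220) - 168635 = 35*(-20459/93) - 168635 = -716065/93 - 168635 = -16399120/93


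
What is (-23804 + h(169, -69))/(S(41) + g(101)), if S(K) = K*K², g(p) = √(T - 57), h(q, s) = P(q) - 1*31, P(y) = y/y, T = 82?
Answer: -11917/34463 ≈ -0.34579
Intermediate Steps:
P(y) = 1
h(q, s) = -30 (h(q, s) = 1 - 1*31 = 1 - 31 = -30)
g(p) = 5 (g(p) = √(82 - 57) = √25 = 5)
S(K) = K³
(-23804 + h(169, -69))/(S(41) + g(101)) = (-23804 - 30)/(41³ + 5) = -23834/(68921 + 5) = -23834/68926 = -23834*1/68926 = -11917/34463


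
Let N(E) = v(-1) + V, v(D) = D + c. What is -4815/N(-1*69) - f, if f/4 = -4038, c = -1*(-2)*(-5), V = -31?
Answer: 227733/14 ≈ 16267.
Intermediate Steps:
c = -10 (c = 2*(-5) = -10)
f = -16152 (f = 4*(-4038) = -16152)
v(D) = -10 + D (v(D) = D - 10 = -10 + D)
N(E) = -42 (N(E) = (-10 - 1) - 31 = -11 - 31 = -42)
-4815/N(-1*69) - f = -4815/(-42) - 1*(-16152) = -4815*(-1/42) + 16152 = 1605/14 + 16152 = 227733/14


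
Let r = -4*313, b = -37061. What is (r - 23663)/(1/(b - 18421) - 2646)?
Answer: 125666730/13345943 ≈ 9.4161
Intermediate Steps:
r = -1252
(r - 23663)/(1/(b - 18421) - 2646) = (-1252 - 23663)/(1/(-37061 - 18421) - 2646) = -24915/(1/(-55482) - 2646) = -24915/(-1/55482 - 2646) = -24915/(-146805373/55482) = -24915*(-55482/146805373) = 125666730/13345943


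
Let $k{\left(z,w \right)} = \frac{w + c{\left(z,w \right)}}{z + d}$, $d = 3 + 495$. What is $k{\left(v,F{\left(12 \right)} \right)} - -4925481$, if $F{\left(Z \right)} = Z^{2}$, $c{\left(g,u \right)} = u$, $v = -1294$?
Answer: $\frac{980170647}{199} \approx 4.9255 \cdot 10^{6}$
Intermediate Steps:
$d = 498$
$k{\left(z,w \right)} = \frac{2 w}{498 + z}$ ($k{\left(z,w \right)} = \frac{w + w}{z + 498} = \frac{2 w}{498 + z}$)
$k{\left(v,F{\left(12 \right)} \right)} - -4925481 = \frac{2 \cdot 12^{2}}{498 - 1294} - -4925481 = 2 \cdot 144 \frac{1}{-796} + 4925481 = 2 \cdot 144 \left(- \frac{1}{796}\right) + 4925481 = - \frac{72}{199} + 4925481 = \frac{980170647}{199}$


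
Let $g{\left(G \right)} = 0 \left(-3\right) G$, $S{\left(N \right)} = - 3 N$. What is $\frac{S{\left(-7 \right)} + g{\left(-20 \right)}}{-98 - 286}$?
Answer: $- \frac{7}{128} \approx -0.054688$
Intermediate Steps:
$g{\left(G \right)} = 0$ ($g{\left(G \right)} = 0 G = 0$)
$\frac{S{\left(-7 \right)} + g{\left(-20 \right)}}{-98 - 286} = \frac{\left(-3\right) \left(-7\right) + 0}{-98 - 286} = \frac{21 + 0}{-384} = 21 \left(- \frac{1}{384}\right) = - \frac{7}{128}$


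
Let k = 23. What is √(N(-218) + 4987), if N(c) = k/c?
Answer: √236997174/218 ≈ 70.618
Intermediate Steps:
N(c) = 23/c
√(N(-218) + 4987) = √(23/(-218) + 4987) = √(23*(-1/218) + 4987) = √(-23/218 + 4987) = √(1087143/218) = √236997174/218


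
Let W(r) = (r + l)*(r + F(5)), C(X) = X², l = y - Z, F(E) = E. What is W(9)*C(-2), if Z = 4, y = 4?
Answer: 504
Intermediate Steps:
l = 0 (l = 4 - 1*4 = 4 - 4 = 0)
W(r) = r*(5 + r) (W(r) = (r + 0)*(r + 5) = r*(5 + r))
W(9)*C(-2) = (9*(5 + 9))*(-2)² = (9*14)*4 = 126*4 = 504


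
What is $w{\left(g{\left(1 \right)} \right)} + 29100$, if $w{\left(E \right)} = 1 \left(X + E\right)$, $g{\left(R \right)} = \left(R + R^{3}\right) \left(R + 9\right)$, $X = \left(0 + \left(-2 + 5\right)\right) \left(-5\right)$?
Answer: $29105$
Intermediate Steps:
$X = -15$ ($X = \left(0 + 3\right) \left(-5\right) = 3 \left(-5\right) = -15$)
$g{\left(R \right)} = \left(9 + R\right) \left(R + R^{3}\right)$ ($g{\left(R \right)} = \left(R + R^{3}\right) \left(9 + R\right) = \left(9 + R\right) \left(R + R^{3}\right)$)
$w{\left(E \right)} = -15 + E$ ($w{\left(E \right)} = 1 \left(-15 + E\right) = -15 + E$)
$w{\left(g{\left(1 \right)} \right)} + 29100 = \left(-15 + 1 \left(9 + 1 + 1^{3} + 9 \cdot 1^{2}\right)\right) + 29100 = \left(-15 + 1 \left(9 + 1 + 1 + 9 \cdot 1\right)\right) + 29100 = \left(-15 + 1 \left(9 + 1 + 1 + 9\right)\right) + 29100 = \left(-15 + 1 \cdot 20\right) + 29100 = \left(-15 + 20\right) + 29100 = 5 + 29100 = 29105$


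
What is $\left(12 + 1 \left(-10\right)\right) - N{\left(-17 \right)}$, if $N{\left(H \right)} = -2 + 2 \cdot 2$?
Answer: $0$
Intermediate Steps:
$N{\left(H \right)} = 2$ ($N{\left(H \right)} = -2 + 4 = 2$)
$\left(12 + 1 \left(-10\right)\right) - N{\left(-17 \right)} = \left(12 + 1 \left(-10\right)\right) - 2 = \left(12 - 10\right) - 2 = 2 - 2 = 0$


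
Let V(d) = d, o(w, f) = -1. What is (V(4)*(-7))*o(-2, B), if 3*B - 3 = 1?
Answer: 28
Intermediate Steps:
B = 4/3 (B = 1 + (⅓)*1 = 1 + ⅓ = 4/3 ≈ 1.3333)
(V(4)*(-7))*o(-2, B) = (4*(-7))*(-1) = -28*(-1) = 28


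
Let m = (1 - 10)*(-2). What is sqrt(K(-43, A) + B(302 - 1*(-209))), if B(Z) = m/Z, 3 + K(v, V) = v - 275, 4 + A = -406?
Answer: I*sqrt(83810643)/511 ≈ 17.915*I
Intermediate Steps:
A = -410 (A = -4 - 406 = -410)
K(v, V) = -278 + v (K(v, V) = -3 + (v - 275) = -3 + (-275 + v) = -278 + v)
m = 18 (m = -9*(-2) = 18)
B(Z) = 18/Z
sqrt(K(-43, A) + B(302 - 1*(-209))) = sqrt((-278 - 43) + 18/(302 - 1*(-209))) = sqrt(-321 + 18/(302 + 209)) = sqrt(-321 + 18/511) = sqrt(-164013/511) = I*sqrt(83810643)/511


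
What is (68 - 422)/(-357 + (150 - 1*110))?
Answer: 354/317 ≈ 1.1167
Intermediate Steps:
(68 - 422)/(-357 + (150 - 1*110)) = -354/(-357 + (150 - 110)) = -354/(-357 + 40) = -354/(-317) = -354*(-1/317) = 354/317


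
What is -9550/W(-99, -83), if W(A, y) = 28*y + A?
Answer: 9550/2423 ≈ 3.9414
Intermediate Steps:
W(A, y) = A + 28*y
-9550/W(-99, -83) = -9550/(-99 + 28*(-83)) = -9550/(-99 - 2324) = -9550/(-2423) = -9550*(-1/2423) = 9550/2423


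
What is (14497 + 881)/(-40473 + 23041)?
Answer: -7689/8716 ≈ -0.88217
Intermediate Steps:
(14497 + 881)/(-40473 + 23041) = 15378/(-17432) = 15378*(-1/17432) = -7689/8716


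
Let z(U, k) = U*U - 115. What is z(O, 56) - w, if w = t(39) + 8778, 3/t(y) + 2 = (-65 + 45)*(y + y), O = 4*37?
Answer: 20323185/1562 ≈ 13011.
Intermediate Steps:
O = 148
z(U, k) = -115 + U² (z(U, k) = U² - 115 = -115 + U²)
t(y) = 3/(-2 - 40*y) (t(y) = 3/(-2 + (-65 + 45)*(y + y)) = 3/(-2 - 40*y))
w = 13711233/1562 (w = -3/(2 + 40*39) + 8778 = -3/(2 + 1560) + 8778 = -3/1562 + 8778 = 13711233/1562 ≈ 8778.0)
z(O, 56) - w = (-115 + 148²) - 1*13711233/1562 = (-115 + 21904) - 13711233/1562 = 21789 - 13711233/1562 = 20323185/1562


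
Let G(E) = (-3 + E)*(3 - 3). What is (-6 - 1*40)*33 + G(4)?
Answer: -1518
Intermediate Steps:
G(E) = 0 (G(E) = (-3 + E)*0 = 0)
(-6 - 1*40)*33 + G(4) = (-6 - 1*40)*33 + 0 = (-6 - 40)*33 + 0 = -46*33 + 0 = -1518 + 0 = -1518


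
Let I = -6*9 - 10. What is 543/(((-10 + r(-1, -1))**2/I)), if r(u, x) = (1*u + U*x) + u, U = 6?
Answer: -2896/27 ≈ -107.26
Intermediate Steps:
r(u, x) = 2*u + 6*x (r(u, x) = (1*u + 6*x) + u = (u + 6*x) + u = 2*u + 6*x)
I = -64 (I = -54 - 10 = -64)
543/(((-10 + r(-1, -1))**2/I)) = 543/(((-10 + (2*(-1) + 6*(-1)))**2/(-64))) = 543/(((-10 + (-2 - 6))**2*(-1/64))) = 543/(((-10 - 8)**2*(-1/64))) = 543/(((-18)**2*(-1/64))) = 543/((324*(-1/64))) = 543/(-81/16) = 543*(-16/81) = -2896/27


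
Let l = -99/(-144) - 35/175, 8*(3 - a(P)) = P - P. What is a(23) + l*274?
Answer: 5463/40 ≈ 136.57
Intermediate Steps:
a(P) = 3 (a(P) = 3 - (P - P)/8 = 3 - ⅛*0 = 3 + 0 = 3)
l = 39/80 (l = -99*(-1/144) - 35*1/175 = 11/16 - ⅕ = 39/80 ≈ 0.48750)
a(23) + l*274 = 3 + (39/80)*274 = 3 + 5343/40 = 5463/40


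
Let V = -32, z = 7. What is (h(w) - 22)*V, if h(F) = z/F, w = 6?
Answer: 2000/3 ≈ 666.67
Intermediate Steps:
h(F) = 7/F
(h(w) - 22)*V = (7/6 - 22)*(-32) = -125/6*(-32) = 2000/3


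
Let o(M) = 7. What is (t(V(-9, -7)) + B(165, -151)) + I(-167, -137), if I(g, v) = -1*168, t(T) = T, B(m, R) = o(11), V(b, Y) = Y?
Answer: -168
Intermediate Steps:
B(m, R) = 7
I(g, v) = -168
(t(V(-9, -7)) + B(165, -151)) + I(-167, -137) = (-7 + 7) - 168 = 0 - 168 = -168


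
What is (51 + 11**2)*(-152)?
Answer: -26144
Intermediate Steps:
(51 + 11**2)*(-152) = (51 + 121)*(-152) = 172*(-152) = -26144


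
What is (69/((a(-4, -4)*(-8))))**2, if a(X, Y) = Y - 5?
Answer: 529/576 ≈ 0.91840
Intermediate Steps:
a(X, Y) = -5 + Y
(69/((a(-4, -4)*(-8))))**2 = (69/(((-5 - 4)*(-8))))**2 = (69/((-9*(-8))))**2 = (69/72)**2 = (69*(1/72))**2 = (23/24)**2 = 529/576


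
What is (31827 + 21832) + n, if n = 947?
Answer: 54606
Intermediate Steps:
(31827 + 21832) + n = (31827 + 21832) + 947 = 53659 + 947 = 54606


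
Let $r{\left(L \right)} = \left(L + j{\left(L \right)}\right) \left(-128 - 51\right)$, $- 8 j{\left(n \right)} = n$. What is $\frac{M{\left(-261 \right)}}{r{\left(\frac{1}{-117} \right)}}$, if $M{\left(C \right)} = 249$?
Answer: $\frac{233064}{1253} \approx 186.0$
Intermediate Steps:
$j{\left(n \right)} = - \frac{n}{8}$
$r{\left(L \right)} = - \frac{1253 L}{8}$ ($r{\left(L \right)} = \left(L - \frac{L}{8}\right) \left(-128 - 51\right) = \frac{7 L}{8} \left(-179\right) = - \frac{1253 L}{8}$)
$\frac{M{\left(-261 \right)}}{r{\left(\frac{1}{-117} \right)}} = \frac{249}{\left(- \frac{1253}{8}\right) \frac{1}{-117}} = \frac{249}{\left(- \frac{1253}{8}\right) \left(- \frac{1}{117}\right)} = \frac{249}{\frac{1253}{936}} = 249 \cdot \frac{936}{1253} = \frac{233064}{1253}$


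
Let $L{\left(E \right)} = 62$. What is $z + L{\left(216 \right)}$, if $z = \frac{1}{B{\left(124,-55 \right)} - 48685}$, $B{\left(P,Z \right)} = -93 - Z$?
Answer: $\frac{3020825}{48723} \approx 62.0$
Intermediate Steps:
$z = - \frac{1}{48723}$ ($z = \frac{1}{\left(-93 - -55\right) - 48685} = \frac{1}{\left(-93 + 55\right) - 48685} = \frac{1}{-38 - 48685} = \frac{1}{-48723} = - \frac{1}{48723} \approx -2.0524 \cdot 10^{-5}$)
$z + L{\left(216 \right)} = - \frac{1}{48723} + 62 = \frac{3020825}{48723}$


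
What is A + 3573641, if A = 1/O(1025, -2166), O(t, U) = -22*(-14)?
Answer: 1100681429/308 ≈ 3.5736e+6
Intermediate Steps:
O(t, U) = 308
A = 1/308 ≈ 0.0032468
A + 3573641 = 1/308 + 3573641 = 1100681429/308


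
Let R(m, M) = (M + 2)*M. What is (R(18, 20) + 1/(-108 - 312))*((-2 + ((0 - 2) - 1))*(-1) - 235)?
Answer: -4250377/42 ≈ -1.0120e+5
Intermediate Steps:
R(m, M) = M*(2 + M) (R(m, M) = (2 + M)*M = M*(2 + M))
(R(18, 20) + 1/(-108 - 312))*((-2 + ((0 - 2) - 1))*(-1) - 235) = (20*(2 + 20) + 1/(-108 - 312))*((-2 + ((0 - 2) - 1))*(-1) - 235) = (20*22 + 1/(-420))*((-2 + (-2 - 1))*(-1) - 235) = (440 - 1/420)*((-2 - 3)*(-1) - 235) = 184799*(-5*(-1) - 235)/420 = 184799*(5 - 235)/420 = (184799/420)*(-230) = -4250377/42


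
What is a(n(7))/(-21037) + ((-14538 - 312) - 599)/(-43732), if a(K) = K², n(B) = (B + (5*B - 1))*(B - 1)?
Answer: -2321485099/919990084 ≈ -2.5234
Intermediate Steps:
n(B) = (-1 + B)*(-1 + 6*B) (n(B) = (B + (-1 + 5*B))*(-1 + B) = (-1 + 6*B)*(-1 + B) = (-1 + B)*(-1 + 6*B))
a(n(7))/(-21037) + ((-14538 - 312) - 599)/(-43732) = (1 - 7*7 + 6*7²)²/(-21037) + ((-14538 - 312) - 599)/(-43732) = (1 - 49 + 6*49)²*(-1/21037) + (-14850 - 599)*(-1/43732) = (1 - 49 + 294)²*(-1/21037) - 15449*(-1/43732) = 246²*(-1/21037) + 15449/43732 = 60516*(-1/21037) + 15449/43732 = -60516/21037 + 15449/43732 = -2321485099/919990084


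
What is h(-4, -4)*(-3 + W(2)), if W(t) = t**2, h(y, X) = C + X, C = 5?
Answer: 1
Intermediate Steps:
h(y, X) = 5 + X
h(-4, -4)*(-3 + W(2)) = (5 - 4)*(-3 + 2**2) = 1*(-3 + 4) = 1*1 = 1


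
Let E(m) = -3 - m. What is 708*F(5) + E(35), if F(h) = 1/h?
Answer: 518/5 ≈ 103.60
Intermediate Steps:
708*F(5) + E(35) = 708/5 + (-3 - 1*35) = 708*(1/5) + (-3 - 35) = 708/5 - 38 = 518/5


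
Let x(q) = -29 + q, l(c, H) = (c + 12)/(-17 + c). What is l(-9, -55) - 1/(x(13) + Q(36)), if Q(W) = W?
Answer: -43/260 ≈ -0.16538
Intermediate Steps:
l(c, H) = (12 + c)/(-17 + c)
l(-9, -55) - 1/(x(13) + Q(36)) = (12 - 9)/(-17 - 9) - 1/((-29 + 13) + 36) = 3/(-26) - 1/(-16 + 36) = -1/26*3 - 1/20 = -3/26 - 1*1/20 = -3/26 - 1/20 = -43/260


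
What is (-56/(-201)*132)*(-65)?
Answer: -160160/67 ≈ -2390.4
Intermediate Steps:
(-56/(-201)*132)*(-65) = (-56*(-1/201)*132)*(-65) = ((56/201)*132)*(-65) = (2464/67)*(-65) = -160160/67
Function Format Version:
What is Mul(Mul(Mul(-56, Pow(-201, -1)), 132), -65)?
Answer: Rational(-160160, 67) ≈ -2390.4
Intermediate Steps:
Mul(Mul(Mul(-56, Pow(-201, -1)), 132), -65) = Mul(Mul(Mul(-56, Rational(-1, 201)), 132), -65) = Mul(Mul(Rational(56, 201), 132), -65) = Mul(Rational(2464, 67), -65) = Rational(-160160, 67)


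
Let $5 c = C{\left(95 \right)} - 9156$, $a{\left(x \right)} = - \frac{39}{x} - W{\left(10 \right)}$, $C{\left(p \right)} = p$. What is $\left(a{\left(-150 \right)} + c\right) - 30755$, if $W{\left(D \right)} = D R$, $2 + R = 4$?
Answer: $- \frac{1629347}{50} \approx -32587.0$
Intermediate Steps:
$R = 2$ ($R = -2 + 4 = 2$)
$W{\left(D \right)} = 2 D$ ($W{\left(D \right)} = D 2 = 2 D$)
$a{\left(x \right)} = -20 - \frac{39}{x}$ ($a{\left(x \right)} = - \frac{39}{x} - 2 \cdot 10 = - \frac{39}{x} - 20 = -20 - \frac{39}{x}$)
$c = - \frac{9061}{5}$ ($c = \frac{95 - 9156}{5} = \frac{1}{5} \left(-9061\right) = - \frac{9061}{5} \approx -1812.2$)
$\left(a{\left(-150 \right)} + c\right) - 30755 = \left(\left(-20 - \frac{39}{-150}\right) - \frac{9061}{5}\right) - 30755 = \left(\left(-20 - - \frac{13}{50}\right) - \frac{9061}{5}\right) - 30755 = \left(\left(-20 + \frac{13}{50}\right) - \frac{9061}{5}\right) - 30755 = \left(- \frac{987}{50} - \frac{9061}{5}\right) - 30755 = - \frac{91597}{50} - 30755 = - \frac{1629347}{50}$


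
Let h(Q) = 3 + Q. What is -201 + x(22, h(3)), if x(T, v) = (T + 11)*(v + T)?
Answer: 723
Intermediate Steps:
x(T, v) = (11 + T)*(T + v)
-201 + x(22, h(3)) = -201 + (22² + 11*22 + 11*(3 + 3) + 22*(3 + 3)) = -201 + (484 + 242 + 11*6 + 22*6) = -201 + (484 + 242 + 66 + 132) = -201 + 924 = 723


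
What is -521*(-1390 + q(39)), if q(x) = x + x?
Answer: 683552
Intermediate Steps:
q(x) = 2*x
-521*(-1390 + q(39)) = -521*(-1390 + 2*39) = -521*(-1390 + 78) = -521*(-1312) = 683552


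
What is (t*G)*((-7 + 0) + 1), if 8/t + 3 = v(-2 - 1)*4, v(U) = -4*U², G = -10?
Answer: -160/49 ≈ -3.2653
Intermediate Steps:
t = -8/147 (t = 8/(-3 - 4*(-2 - 1)²*4) = 8/(-3 - 4*(-3)²*4) = 8/(-3 - 4*9*4) = 8/(-3 - 36*4) = 8/(-3 - 144) = 8/(-147) = 8*(-1/147) = -8/147 ≈ -0.054422)
(t*G)*((-7 + 0) + 1) = (-8/147*(-10))*((-7 + 0) + 1) = 80*(-7 + 1)/147 = (80/147)*(-6) = -160/49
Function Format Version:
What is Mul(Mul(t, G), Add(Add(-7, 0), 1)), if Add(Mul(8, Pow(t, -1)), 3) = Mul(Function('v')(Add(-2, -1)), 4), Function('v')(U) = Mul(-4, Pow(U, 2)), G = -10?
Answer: Rational(-160, 49) ≈ -3.2653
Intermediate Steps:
t = Rational(-8, 147) (t = Mul(8, Pow(Add(-3, Mul(Mul(-4, Pow(Add(-2, -1), 2)), 4)), -1)) = Mul(8, Pow(Add(-3, Mul(Mul(-4, Pow(-3, 2)), 4)), -1)) = Mul(8, Pow(Add(-3, Mul(Mul(-4, 9), 4)), -1)) = Mul(8, Pow(Add(-3, Mul(-36, 4)), -1)) = Mul(8, Pow(Add(-3, -144), -1)) = Mul(8, Pow(-147, -1)) = Mul(8, Rational(-1, 147)) = Rational(-8, 147) ≈ -0.054422)
Mul(Mul(t, G), Add(Add(-7, 0), 1)) = Mul(Mul(Rational(-8, 147), -10), Add(Add(-7, 0), 1)) = Mul(Rational(80, 147), Add(-7, 1)) = Mul(Rational(80, 147), -6) = Rational(-160, 49)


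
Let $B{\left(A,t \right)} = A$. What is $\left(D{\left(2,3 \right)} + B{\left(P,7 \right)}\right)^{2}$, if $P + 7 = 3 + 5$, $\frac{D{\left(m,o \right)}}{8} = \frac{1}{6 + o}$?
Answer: $\frac{289}{81} \approx 3.5679$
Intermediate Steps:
$D{\left(m,o \right)} = \frac{8}{6 + o}$
$P = 1$ ($P = -7 + \left(3 + 5\right) = -7 + 8 = 1$)
$\left(D{\left(2,3 \right)} + B{\left(P,7 \right)}\right)^{2} = \left(\frac{8}{6 + 3} + 1\right)^{2} = \left(\frac{8}{9} + 1\right)^{2} = \left(\frac{17}{9}\right)^{2} = \frac{289}{81}$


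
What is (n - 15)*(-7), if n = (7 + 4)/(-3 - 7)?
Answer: 1127/10 ≈ 112.70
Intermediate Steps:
n = -11/10 (n = 11/(-10) = 11*(-⅒) = -11/10 ≈ -1.1000)
(n - 15)*(-7) = (-11/10 - 15)*(-7) = -161/10*(-7) = 1127/10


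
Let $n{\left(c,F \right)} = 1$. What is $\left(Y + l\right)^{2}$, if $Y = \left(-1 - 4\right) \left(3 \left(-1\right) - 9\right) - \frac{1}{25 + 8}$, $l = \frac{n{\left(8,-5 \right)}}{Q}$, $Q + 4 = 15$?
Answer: $\frac{3928324}{1089} \approx 3607.3$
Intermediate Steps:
$Q = 11$ ($Q = -4 + 15 = 11$)
$l = \frac{1}{11}$ ($l = 1 \cdot \frac{1}{11} = \frac{1}{11} \approx 0.090909$)
$Y = \frac{1979}{33}$ ($Y = - 5 \left(-3 - 9\right) - \frac{1}{33} = \left(-5\right) \left(-12\right) - \frac{1}{33} = 60 - \frac{1}{33} = \frac{1979}{33} \approx 59.97$)
$\left(Y + l\right)^{2} = \left(\frac{1979}{33} + \frac{1}{11}\right)^{2} = \left(\frac{1982}{33}\right)^{2} = \frac{3928324}{1089}$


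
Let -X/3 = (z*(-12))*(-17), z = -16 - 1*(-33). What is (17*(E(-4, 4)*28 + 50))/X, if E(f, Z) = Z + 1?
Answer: -95/306 ≈ -0.31046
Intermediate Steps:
E(f, Z) = 1 + Z
z = 17 (z = -16 + 33 = 17)
X = -10404 (X = -3*17*(-12)*(-17) = -(-612)*(-17) = -3*3468 = -10404)
(17*(E(-4, 4)*28 + 50))/X = (17*((1 + 4)*28 + 50))/(-10404) = (17*(5*28 + 50))*(-1/10404) = (17*(140 + 50))*(-1/10404) = (17*190)*(-1/10404) = 3230*(-1/10404) = -95/306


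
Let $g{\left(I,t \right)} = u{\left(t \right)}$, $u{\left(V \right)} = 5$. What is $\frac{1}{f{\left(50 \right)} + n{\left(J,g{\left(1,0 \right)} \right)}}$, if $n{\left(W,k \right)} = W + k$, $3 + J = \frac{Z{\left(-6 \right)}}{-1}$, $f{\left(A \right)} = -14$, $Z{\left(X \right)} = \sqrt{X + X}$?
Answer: $\frac{i}{2 \left(\sqrt{3} - 6 i\right)} \approx -0.076923 + 0.022206 i$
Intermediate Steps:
$Z{\left(X \right)} = \sqrt{2} \sqrt{X}$ ($Z{\left(X \right)} = \sqrt{2 X} = \sqrt{2} \sqrt{X}$)
$J = -3 - 2 i \sqrt{3}$ ($J = -3 + \frac{\sqrt{2} \sqrt{-6}}{-1} = -3 + \sqrt{2} i \sqrt{6} \left(-1\right) = -3 + 2 i \sqrt{3} \left(-1\right) = -3 - 2 i \sqrt{3} \approx -3.0 - 3.4641 i$)
$g{\left(I,t \right)} = 5$
$\frac{1}{f{\left(50 \right)} + n{\left(J,g{\left(1,0 \right)} \right)}} = \frac{1}{-14 + \left(\left(-3 - 2 i \sqrt{3}\right) + 5\right)} = \frac{1}{-14 + \left(2 - 2 i \sqrt{3}\right)} = \frac{1}{-12 - 2 i \sqrt{3}}$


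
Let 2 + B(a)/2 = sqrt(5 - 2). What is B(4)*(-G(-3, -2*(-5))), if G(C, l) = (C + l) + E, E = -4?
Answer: 12 - 6*sqrt(3) ≈ 1.6077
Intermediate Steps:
B(a) = -4 + 2*sqrt(3) (B(a) = -4 + 2*sqrt(5 - 2) = -4 + 2*sqrt(3))
G(C, l) = -4 + C + l (G(C, l) = (C + l) - 4 = -4 + C + l)
B(4)*(-G(-3, -2*(-5))) = (-4 + 2*sqrt(3))*(-(-4 - 3 - 2*(-5))) = (-4 + 2*sqrt(3))*(-(-4 - 3 + 10)) = (-4 + 2*sqrt(3))*(-1*3) = (-4 + 2*sqrt(3))*(-3) = 12 - 6*sqrt(3)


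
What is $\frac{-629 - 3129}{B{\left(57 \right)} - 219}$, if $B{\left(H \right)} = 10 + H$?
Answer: $\frac{1879}{76} \approx 24.724$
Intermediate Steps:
$\frac{-629 - 3129}{B{\left(57 \right)} - 219} = \frac{-629 - 3129}{\left(10 + 57\right) - 219} = - \frac{3758}{67 - 219} = - \frac{3758}{-152} = \left(-3758\right) \left(- \frac{1}{152}\right) = \frac{1879}{76}$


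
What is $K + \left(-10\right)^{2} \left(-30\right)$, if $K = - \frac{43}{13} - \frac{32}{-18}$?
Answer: $- \frac{351179}{117} \approx -3001.5$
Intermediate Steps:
$K = - \frac{179}{117}$ ($K = \left(-43\right) \frac{1}{13} - - \frac{16}{9} = - \frac{43}{13} + \frac{16}{9} = - \frac{179}{117} \approx -1.5299$)
$K + \left(-10\right)^{2} \left(-30\right) = - \frac{179}{117} + \left(-10\right)^{2} \left(-30\right) = - \frac{179}{117} + 100 \left(-30\right) = - \frac{179}{117} - 3000 = - \frac{351179}{117}$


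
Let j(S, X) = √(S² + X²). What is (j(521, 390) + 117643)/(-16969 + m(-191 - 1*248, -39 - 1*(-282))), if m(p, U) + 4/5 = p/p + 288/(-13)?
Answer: -7646795/1104412 - 65*√423541/1104412 ≈ -6.9622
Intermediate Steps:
m(p, U) = -1427/65 (m(p, U) = -⅘ + (p/p + 288/(-13)) = -⅘ + (1 + 288*(-1/13)) = -⅘ + (1 - 288/13) = -⅘ - 275/13 = -1427/65)
(j(521, 390) + 117643)/(-16969 + m(-191 - 1*248, -39 - 1*(-282))) = (√(521² + 390²) + 117643)/(-16969 - 1427/65) = (√(271441 + 152100) + 117643)/(-1104412/65) = (√423541 + 117643)*(-65/1104412) = (117643 + √423541)*(-65/1104412) = -7646795/1104412 - 65*√423541/1104412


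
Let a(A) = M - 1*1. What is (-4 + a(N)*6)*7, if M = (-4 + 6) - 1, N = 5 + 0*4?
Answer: -28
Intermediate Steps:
N = 5 (N = 5 + 0 = 5)
M = 1 (M = 2 - 1 = 1)
a(A) = 0 (a(A) = 1 - 1*1 = 1 - 1 = 0)
(-4 + a(N)*6)*7 = (-4 + 0*6)*7 = (-4 + 0)*7 = -4*7 = -28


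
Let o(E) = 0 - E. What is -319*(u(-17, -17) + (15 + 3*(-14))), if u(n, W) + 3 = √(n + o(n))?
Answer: 9570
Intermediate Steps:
o(E) = -E
u(n, W) = -3 (u(n, W) = -3 + √(n - n) = -3 + √0 = -3 + 0 = -3)
-319*(u(-17, -17) + (15 + 3*(-14))) = -319*(-3 + (15 + 3*(-14))) = -319*(-3 + (15 - 42)) = -319*(-3 - 27) = -319*(-30) = 9570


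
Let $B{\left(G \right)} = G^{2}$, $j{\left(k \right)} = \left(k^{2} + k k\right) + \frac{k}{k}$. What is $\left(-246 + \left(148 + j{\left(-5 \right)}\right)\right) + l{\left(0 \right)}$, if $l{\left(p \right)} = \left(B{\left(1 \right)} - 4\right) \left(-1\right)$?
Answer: $-44$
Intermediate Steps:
$j{\left(k \right)} = 1 + 2 k^{2}$ ($j{\left(k \right)} = \left(k^{2} + k^{2}\right) + 1 = 2 k^{2} + 1 = 1 + 2 k^{2}$)
$l{\left(p \right)} = 3$ ($l{\left(p \right)} = \left(1^{2} - 4\right) \left(-1\right) = \left(1 - 4\right) \left(-1\right) = \left(-3\right) \left(-1\right) = 3$)
$\left(-246 + \left(148 + j{\left(-5 \right)}\right)\right) + l{\left(0 \right)} = \left(-246 + \left(148 + \left(1 + 2 \left(-5\right)^{2}\right)\right)\right) + 3 = \left(-246 + \left(148 + \left(1 + 2 \cdot 25\right)\right)\right) + 3 = \left(-246 + \left(148 + \left(1 + 50\right)\right)\right) + 3 = \left(-246 + \left(148 + 51\right)\right) + 3 = \left(-246 + 199\right) + 3 = -47 + 3 = -44$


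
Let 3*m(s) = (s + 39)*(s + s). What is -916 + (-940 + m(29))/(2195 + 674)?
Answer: -7882888/8607 ≈ -915.87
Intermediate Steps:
m(s) = 2*s*(39 + s)/3 (m(s) = ((s + 39)*(s + s))/3 = ((39 + s)*(2*s))/3 = (2*s*(39 + s))/3 = 2*s*(39 + s)/3)
-916 + (-940 + m(29))/(2195 + 674) = -916 + (-940 + (2/3)*29*(39 + 29))/(2195 + 674) = -916 + (-940 + (2/3)*29*68)/2869 = -916 + (-940 + 3944/3)*(1/2869) = -916 + (1124/3)*(1/2869) = -916 + 1124/8607 = -7882888/8607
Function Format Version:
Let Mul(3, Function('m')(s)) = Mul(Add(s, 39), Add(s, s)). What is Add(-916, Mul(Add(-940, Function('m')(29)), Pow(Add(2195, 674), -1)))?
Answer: Rational(-7882888, 8607) ≈ -915.87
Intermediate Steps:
Function('m')(s) = Mul(Rational(2, 3), s, Add(39, s)) (Function('m')(s) = Mul(Rational(1, 3), Mul(Add(s, 39), Add(s, s))) = Mul(Rational(1, 3), Mul(Add(39, s), Mul(2, s))) = Mul(Rational(1, 3), Mul(2, s, Add(39, s))) = Mul(Rational(2, 3), s, Add(39, s)))
Add(-916, Mul(Add(-940, Function('m')(29)), Pow(Add(2195, 674), -1))) = Add(-916, Mul(Add(-940, Mul(Rational(2, 3), 29, Add(39, 29))), Pow(Add(2195, 674), -1))) = Add(-916, Mul(Add(-940, Mul(Rational(2, 3), 29, 68)), Pow(2869, -1))) = Add(-916, Mul(Add(-940, Rational(3944, 3)), Rational(1, 2869))) = Add(-916, Mul(Rational(1124, 3), Rational(1, 2869))) = Add(-916, Rational(1124, 8607)) = Rational(-7882888, 8607)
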